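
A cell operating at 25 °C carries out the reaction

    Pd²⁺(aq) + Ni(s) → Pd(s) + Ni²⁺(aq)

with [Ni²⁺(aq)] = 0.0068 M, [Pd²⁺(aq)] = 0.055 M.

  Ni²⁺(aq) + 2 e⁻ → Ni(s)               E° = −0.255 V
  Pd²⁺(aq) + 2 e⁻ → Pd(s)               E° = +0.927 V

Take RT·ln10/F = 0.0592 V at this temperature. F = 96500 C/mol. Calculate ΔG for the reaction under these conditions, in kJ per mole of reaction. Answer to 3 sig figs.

The standard cell potential is +0.927 − (−0.255) = +1.182 V, with n = 2 electrons in the balanced equation.
Here Q = [Ni²⁺(aq)] / [Pd²⁺(aq)] = 0.124 (log Q = −0.908), giving E = +1.182 − (0.0592/2)·(−0.908) = +1.2089 V.
Then ΔG = −nFE = −2 × 96500 × +1.2089 J/mol = −233 kJ/mol.

−233 kJ/mol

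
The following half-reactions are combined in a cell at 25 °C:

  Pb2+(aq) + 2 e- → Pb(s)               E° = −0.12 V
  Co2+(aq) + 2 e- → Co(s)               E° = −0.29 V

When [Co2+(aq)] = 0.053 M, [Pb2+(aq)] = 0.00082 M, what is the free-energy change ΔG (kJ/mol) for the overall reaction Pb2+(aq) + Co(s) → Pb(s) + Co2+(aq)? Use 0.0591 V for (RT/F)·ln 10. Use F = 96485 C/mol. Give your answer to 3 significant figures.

−22.5 kJ/mol

E°cell = −0.12 − (−0.29) = +0.17 V; the balanced reaction transfers n = 2 electrons.
The reaction quotient is [Co2+(aq)] / [Pb2+(aq)] = 64.6; by Nernst, E = +0.17 − (0.0591/2)(1.810) = +0.1165 V.
Finally ΔG = −nFE = −(2)(96485 C/mol)(+0.1165 V) = −22.5 kJ/mol.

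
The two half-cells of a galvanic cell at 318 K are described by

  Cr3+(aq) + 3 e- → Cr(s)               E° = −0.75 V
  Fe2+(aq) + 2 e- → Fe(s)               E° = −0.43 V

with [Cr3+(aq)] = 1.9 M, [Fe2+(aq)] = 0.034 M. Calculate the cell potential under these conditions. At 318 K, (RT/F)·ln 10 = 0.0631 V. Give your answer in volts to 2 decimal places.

+0.27 V

The Fe²⁺/Fe couple has the more positive E°, so it is the cathode; Cr³⁺/Cr is the anode.
E°cell = E°cat − E°an = −0.43 − (−0.75) = +0.32 V; n = 6.
For the overall reaction 3 Fe2+(aq) + 2 Cr(s) → 3 Fe(s) + 2 Cr3+(aq), Q = [Cr3+(aq)]^2 / [Fe2+(aq)]^3 = 9.18×10^4, giving log Q = 4.963.
E = E° − (0.0631/n)·log Q = +0.32 − (0.0631/6)(4.963) = +0.27 V.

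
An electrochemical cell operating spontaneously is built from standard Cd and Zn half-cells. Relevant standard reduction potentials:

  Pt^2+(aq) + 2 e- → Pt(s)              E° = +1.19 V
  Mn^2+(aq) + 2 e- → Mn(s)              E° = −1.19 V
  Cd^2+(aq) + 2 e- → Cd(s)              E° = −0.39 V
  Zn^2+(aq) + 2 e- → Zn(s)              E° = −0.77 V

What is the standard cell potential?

The Cd²⁺/Cd couple has the higher E°, so Cd ion is reduced (cathode) and Zn is oxidized (anode).
E°cell = E°(cathode) − E°(anode) = −0.39 − (−0.77) = +0.38 V.

+0.38 V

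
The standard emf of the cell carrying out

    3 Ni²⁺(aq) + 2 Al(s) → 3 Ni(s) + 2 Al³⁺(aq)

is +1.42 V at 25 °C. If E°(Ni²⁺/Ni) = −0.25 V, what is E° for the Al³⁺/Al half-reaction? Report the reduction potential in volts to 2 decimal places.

−1.67 V

In the reaction as written the Ni²⁺/Ni couple is reduced (cathode) and Al³⁺/Al is oxidized (anode), so E°cell = E°(Ni²⁺/Ni) − E°(Al³⁺/Al).
E°(Al³⁺/Al) = E°(cathode) − E°cell = −0.25 − (+1.42) = −1.67 V.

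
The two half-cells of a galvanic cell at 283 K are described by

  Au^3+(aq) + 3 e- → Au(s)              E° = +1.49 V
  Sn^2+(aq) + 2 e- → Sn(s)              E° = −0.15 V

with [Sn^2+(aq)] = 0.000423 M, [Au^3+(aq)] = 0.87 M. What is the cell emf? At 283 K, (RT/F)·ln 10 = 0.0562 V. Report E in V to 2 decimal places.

+1.73 V

The Au³⁺/Au couple has the more positive E°, so it is the cathode; Sn²⁺/Sn is the anode.
E°cell = E°cat − E°an = +1.49 − (−0.15) = +1.64 V; n = 6.
For the overall reaction 2 Au^3+(aq) + 3 Sn(s) → 2 Au(s) + 3 Sn^2+(aq), Q = [Sn^2+(aq)]^3 / [Au^3+(aq)]^2 = 1×10^−10, giving log Q = −10.000.
Applying E = E° − (RT ln10/nF)·log Q gives +1.64 − (0.0562/6)(−10.000) = +1.73 V.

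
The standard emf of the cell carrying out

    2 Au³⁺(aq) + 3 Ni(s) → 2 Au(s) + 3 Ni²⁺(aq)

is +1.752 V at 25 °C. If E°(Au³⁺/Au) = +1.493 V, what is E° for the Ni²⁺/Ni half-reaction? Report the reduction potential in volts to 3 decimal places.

−0.259 V

In the reaction as written the Au³⁺/Au couple is reduced (cathode) and Ni²⁺/Ni is oxidized (anode), so E°cell = E°(Au³⁺/Au) − E°(Ni²⁺/Ni).
E°(Ni²⁺/Ni) = E°(cathode) − E°cell = +1.493 − (+1.752) = −0.259 V.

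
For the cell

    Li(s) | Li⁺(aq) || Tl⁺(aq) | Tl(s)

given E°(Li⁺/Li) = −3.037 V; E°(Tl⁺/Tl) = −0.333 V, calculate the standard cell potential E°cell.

+2.704 V

By convention the left-hand electrode in cell notation is the anode (oxidation) and the right-hand electrode is the cathode (reduction).
E°cell = E°(right) − E°(left) = −0.333 − (−3.037) = +2.704 V.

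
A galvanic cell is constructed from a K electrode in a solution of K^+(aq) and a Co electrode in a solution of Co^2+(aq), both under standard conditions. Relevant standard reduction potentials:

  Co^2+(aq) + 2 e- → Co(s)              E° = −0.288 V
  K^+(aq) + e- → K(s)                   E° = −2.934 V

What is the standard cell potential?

+2.646 V

The Co²⁺/Co couple has the higher E°, so Co ion is reduced (cathode) and K is oxidized (anode).
E°cell = E°(cathode) − E°(anode) = −0.288 − (−2.934) = +2.646 V.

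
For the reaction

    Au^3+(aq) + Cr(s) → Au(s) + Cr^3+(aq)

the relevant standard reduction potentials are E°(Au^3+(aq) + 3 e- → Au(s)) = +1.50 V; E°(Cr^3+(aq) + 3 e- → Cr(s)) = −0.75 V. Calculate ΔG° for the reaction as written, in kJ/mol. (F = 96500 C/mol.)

−651 kJ/mol

In the reaction as written Au^3+(aq) is reduced, so the Au³⁺/Au couple is the cathode and Cr³⁺/Cr is the anode.
E°cell = +1.50 − (−0.75) = +2.25 V; balancing electrons gives n = 3.
ΔG° = −nFE°cell = −(3)(96500)(+2.25) J/mol = −651 kJ/mol.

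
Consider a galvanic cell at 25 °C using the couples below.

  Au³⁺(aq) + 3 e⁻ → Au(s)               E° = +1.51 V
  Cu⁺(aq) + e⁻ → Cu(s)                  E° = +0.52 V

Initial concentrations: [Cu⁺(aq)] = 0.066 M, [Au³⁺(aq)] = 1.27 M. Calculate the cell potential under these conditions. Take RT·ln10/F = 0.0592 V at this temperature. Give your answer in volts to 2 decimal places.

Au³⁺/Au is reduced (cathode, E° = +1.51 V) and Cu⁺/Cu is oxidized (anode).
E°cell = E°cat − E°an = +1.51 − (+0.52) = +0.99 V; n = 3.
Balancing gives Au³⁺(aq) + 3 Cu(s) → Au(s) + 3 Cu⁺(aq); hence Q = [Cu⁺(aq)]^3 / [Au³⁺(aq)] = 0.000226 (log Q = −3.645).
By the Nernst equation, E = +0.99 − (0.0592/3)·(−3.645) = +1.06 V.

+1.06 V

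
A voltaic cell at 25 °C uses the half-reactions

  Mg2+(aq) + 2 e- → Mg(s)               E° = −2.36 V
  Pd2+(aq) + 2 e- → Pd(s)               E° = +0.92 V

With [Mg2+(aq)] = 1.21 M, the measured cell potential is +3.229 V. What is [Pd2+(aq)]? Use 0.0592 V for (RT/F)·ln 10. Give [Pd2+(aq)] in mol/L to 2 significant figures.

The Pd²⁺/Pd couple has the larger reduction potential, so it is the cathode: E°cell = +0.92 − (−2.36) = +3.28 V and n = 2.
From the Nernst equation, log Q = n(E° − E)/0.0592 = 2·(+3.28 − (+3.229))/0.0592 = 1.723.
Balancing electrons gives Pd2+(aq) + Mg(s) → Pd(s) + Mg2+(aq); thus Q = [Mg2+(aq)] / [Pd2+(aq)].
Substituting the known concentrations and solving, log [Pd2+(aq)] = −1.640 and [Pd2+(aq)] = 0.023 M.

0.023 M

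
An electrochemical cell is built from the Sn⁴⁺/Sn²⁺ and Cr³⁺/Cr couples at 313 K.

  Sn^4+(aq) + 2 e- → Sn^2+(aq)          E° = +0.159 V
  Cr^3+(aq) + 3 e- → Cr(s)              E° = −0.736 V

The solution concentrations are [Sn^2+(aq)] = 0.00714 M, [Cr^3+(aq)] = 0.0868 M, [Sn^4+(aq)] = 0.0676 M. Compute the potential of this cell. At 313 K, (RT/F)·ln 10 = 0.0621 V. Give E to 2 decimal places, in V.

Since E°(Sn⁴⁺/Sn²⁺) > E°(Cr³⁺/Cr), Sn⁴⁺/Sn²⁺ serves as the cathode.
E°cell = E°cat − E°an = +0.159 − (−0.736) = +0.895 V; n = 6.
Balancing gives 3 Sn^4+(aq) + 2 Cr(s) → 3 Sn^2+(aq) + 2 Cr^3+(aq); hence Q = ([Sn^2+(aq)]^3·[Cr^3+(aq)]^2) / [Sn^4+(aq)]^3 = 8.88×10^−6 (log Q = −5.052).
E = E° − (0.0621/n)·log Q = +0.895 − (0.0621/6)(−5.052) = +0.95 V.

+0.95 V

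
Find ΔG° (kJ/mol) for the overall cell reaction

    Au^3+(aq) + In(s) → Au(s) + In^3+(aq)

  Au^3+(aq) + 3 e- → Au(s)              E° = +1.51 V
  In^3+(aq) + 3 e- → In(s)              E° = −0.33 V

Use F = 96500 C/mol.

−533 kJ/mol

In the reaction as written Au^3+(aq) is reduced, so the Au³⁺/Au couple is the cathode and In³⁺/In is the anode.
E°cell = +1.51 − (−0.33) = +1.84 V; balancing electrons gives n = 3.
ΔG° = −nFE°cell = −(3)(96500)(+1.84) J/mol = −533 kJ/mol.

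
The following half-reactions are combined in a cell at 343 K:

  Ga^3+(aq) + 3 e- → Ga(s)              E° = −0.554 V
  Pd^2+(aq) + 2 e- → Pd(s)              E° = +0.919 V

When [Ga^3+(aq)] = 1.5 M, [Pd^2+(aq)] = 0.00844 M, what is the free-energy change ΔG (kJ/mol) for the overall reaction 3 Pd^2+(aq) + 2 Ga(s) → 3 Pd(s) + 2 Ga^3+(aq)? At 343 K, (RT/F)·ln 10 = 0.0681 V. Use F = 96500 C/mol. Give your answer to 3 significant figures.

−810 kJ/mol

With Pd²⁺/Pd reduced at the cathode, E°cell = +0.919 − (−0.554) = +1.473 V and n = 6.
Q = [Ga^3+(aq)]^2 / [Pd^2+(aq)]^3 = 3.74×10^6, so log Q = 6.573 and E = +1.473 − (0.0681/6)(6.573) = +1.3984 V.
Then ΔG = −nFE = −6 × 96500 × +1.3984 J/mol = −810 kJ/mol.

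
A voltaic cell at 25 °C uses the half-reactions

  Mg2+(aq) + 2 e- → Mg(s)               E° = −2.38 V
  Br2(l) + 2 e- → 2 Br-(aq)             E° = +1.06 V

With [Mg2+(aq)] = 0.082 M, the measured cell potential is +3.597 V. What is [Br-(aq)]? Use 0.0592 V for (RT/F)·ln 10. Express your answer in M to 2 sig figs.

0.0078 M

The Br₂/Br⁻ couple has the larger reduction potential, so it is the cathode: E°cell = +1.06 − (−2.38) = +3.44 V and n = 2.
Rearranging E = E° − (0.0592/n)·log Q gives log Q = 2(+3.44 − (+3.597))/0.0592 = −5.304.
The balanced reaction is Br2(l) + Mg(s) → 2 Br-(aq) + Mg2+(aq), so Q = [Br-(aq)]^2·[Mg2+(aq)].
Solving for the unknown gives log [Br-(aq)] = −2.109, so [Br-(aq)] ≈ 0.0078 M.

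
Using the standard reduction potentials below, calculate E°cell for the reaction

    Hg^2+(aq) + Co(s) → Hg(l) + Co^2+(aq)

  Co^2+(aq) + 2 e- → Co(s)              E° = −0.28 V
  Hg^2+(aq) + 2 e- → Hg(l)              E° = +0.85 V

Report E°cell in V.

In the reaction as written, Hg^2+(aq) is reduced (cathode) and Co^2+(aq) is produced by oxidation at the anode.
E°cell = E°(cathode) − E°(anode) = +0.85 − (−0.28) = +1.13 V.
The positive value indicates the reaction is spontaneous as written.

+1.13 V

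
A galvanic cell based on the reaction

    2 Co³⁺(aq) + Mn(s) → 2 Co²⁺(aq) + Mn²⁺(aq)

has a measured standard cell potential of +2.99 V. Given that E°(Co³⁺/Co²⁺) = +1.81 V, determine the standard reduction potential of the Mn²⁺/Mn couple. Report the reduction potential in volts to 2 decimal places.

In the reaction as written the Co³⁺/Co²⁺ couple is reduced (cathode) and Mn²⁺/Mn is oxidized (anode), so E°cell = E°(Co³⁺/Co²⁺) − E°(Mn²⁺/Mn).
E°(Mn²⁺/Mn) = E°(cathode) − E°cell = +1.81 − (+2.99) = −1.18 V.

−1.18 V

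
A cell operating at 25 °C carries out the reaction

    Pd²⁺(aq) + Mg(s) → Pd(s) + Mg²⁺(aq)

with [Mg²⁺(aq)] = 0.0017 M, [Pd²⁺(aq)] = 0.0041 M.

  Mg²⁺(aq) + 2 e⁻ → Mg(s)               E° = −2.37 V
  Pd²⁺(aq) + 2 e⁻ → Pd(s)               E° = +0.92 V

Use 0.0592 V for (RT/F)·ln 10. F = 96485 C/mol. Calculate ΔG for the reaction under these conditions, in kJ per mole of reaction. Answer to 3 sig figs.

−637 kJ/mol

E°cell = +0.92 − (−2.37) = +3.29 V; the balanced reaction transfers n = 2 electrons.
The reaction quotient is [Mg²⁺(aq)] / [Pd²⁺(aq)] = 0.415; by Nernst, E = +3.29 − (0.0592/2)(−0.382) = +3.3013 V.
ΔG = −nFE = −(2)(96485)(+3.3013) J/mol = −637 kJ/mol.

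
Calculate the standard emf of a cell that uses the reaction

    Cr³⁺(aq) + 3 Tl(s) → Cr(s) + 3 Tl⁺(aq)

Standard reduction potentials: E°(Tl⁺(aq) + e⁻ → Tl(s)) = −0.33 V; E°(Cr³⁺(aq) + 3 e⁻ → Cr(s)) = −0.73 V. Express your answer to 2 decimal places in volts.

−0.40 V

In the reaction as written, Cr³⁺(aq) is reduced (cathode) and Tl⁺(aq) is produced by oxidation at the anode.
E°cell = E°(cathode) − E°(anode) = −0.73 − (−0.33) = −0.40 V.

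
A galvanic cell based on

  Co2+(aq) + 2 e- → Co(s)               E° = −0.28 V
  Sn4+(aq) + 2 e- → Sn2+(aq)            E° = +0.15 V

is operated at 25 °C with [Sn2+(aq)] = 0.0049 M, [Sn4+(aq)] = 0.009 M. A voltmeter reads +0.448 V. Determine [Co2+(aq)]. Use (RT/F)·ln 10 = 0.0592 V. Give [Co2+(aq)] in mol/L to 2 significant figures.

Sn⁴⁺/Sn²⁺ is the cathode (higher E°); E°cell = +0.15 − (−0.28) = +0.43 V with n = 2.
Since E = E° − (0.0592/n)·log Q, log Q = n(E° − E)/0.0592 = −0.608.
For Sn4+(aq) + Co(s) → Sn2+(aq) + Co2+(aq), the reaction quotient is Q = ([Sn2+(aq)]·[Co2+(aq)]) / [Sn4+(aq)].
Solving for the unknown gives log [Co2+(aq)] = −0.344, so [Co2+(aq)] ≈ 0.45 M.

0.45 M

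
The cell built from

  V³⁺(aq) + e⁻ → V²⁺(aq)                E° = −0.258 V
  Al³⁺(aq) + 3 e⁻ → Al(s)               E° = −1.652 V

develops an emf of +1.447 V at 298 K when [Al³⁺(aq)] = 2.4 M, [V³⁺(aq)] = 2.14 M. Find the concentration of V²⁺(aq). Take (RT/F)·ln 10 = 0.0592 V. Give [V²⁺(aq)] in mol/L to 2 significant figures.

0.20 M

V³⁺/V²⁺ is the cathode (higher E°); E°cell = −0.258 − (−1.652) = +1.394 V with n = 3.
Since E = E° − (0.0592/n)·log Q, log Q = n(E° − E)/0.0592 = −2.686.
Balancing electrons gives 3 V³⁺(aq) + Al(s) → 3 V²⁺(aq) + Al³⁺(aq); thus Q = ([V²⁺(aq)]^3·[Al³⁺(aq)]) / [V³⁺(aq)]^3.
Substituting the known concentrations and solving, log [V²⁺(aq)] = −0.692 and [V²⁺(aq)] = 0.20 M.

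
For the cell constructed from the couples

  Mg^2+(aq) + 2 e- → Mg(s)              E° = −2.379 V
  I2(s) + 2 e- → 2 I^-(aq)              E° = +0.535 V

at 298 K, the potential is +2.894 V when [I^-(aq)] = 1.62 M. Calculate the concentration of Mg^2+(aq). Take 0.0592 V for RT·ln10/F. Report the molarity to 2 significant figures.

1.8 M

The I₂/I⁻ couple has the larger reduction potential, so it is the cathode: E°cell = +0.535 − (−2.379) = +2.914 V and n = 2.
Rearranging E = E° − (0.0592/n)·log Q gives log Q = 2(+2.914 − (+2.894))/0.0592 = 0.676.
For I2(s) + Mg(s) → 2 I^-(aq) + Mg^2+(aq), the reaction quotient is Q = [I^-(aq)]^2·[Mg^2+(aq)].
Substituting the known concentrations and solving, log [Mg^2+(aq)] = 0.257 and [Mg^2+(aq)] = 1.8 M.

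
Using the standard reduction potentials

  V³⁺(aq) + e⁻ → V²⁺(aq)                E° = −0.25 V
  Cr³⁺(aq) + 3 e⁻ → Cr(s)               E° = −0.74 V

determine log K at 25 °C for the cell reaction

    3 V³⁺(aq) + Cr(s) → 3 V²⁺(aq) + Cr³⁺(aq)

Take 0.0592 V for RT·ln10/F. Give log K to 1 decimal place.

The V³⁺/V²⁺ couple is reduced (cathode); E°cell = −0.25 − (−0.74) = +0.49 V with n = 3.
At equilibrium E = 0, so log K = nE°cell / 0.0592 = (3)(+0.49) / 0.0592 = 24.8.

log K = 24.8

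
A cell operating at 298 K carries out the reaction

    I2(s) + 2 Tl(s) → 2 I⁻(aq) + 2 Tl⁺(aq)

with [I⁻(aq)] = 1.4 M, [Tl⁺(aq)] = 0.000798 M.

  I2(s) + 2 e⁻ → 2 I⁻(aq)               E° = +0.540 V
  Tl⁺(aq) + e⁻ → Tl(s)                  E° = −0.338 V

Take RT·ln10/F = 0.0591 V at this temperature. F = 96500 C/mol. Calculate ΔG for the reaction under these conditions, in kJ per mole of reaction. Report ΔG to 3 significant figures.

With I₂/I⁻ reduced at the cathode, E°cell = +0.540 − (−0.338) = +0.878 V and n = 2.
Here Q = [I⁻(aq)]^2·[Tl⁺(aq)]^2 = 1.25×10^−6 (log Q = −5.904), giving E = +0.878 − (0.0591/2)·(−5.904) = +1.0525 V.
ΔG = −nFE = −(2)(96500)(+1.0525) J/mol = −203 kJ/mol.

−203 kJ/mol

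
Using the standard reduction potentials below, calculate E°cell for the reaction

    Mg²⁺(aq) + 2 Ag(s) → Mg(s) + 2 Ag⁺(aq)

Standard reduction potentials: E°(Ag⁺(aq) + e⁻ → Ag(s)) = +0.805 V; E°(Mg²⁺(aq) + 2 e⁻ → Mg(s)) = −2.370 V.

In the reaction as written, Mg²⁺(aq) is reduced (cathode) and Ag⁺(aq) is produced by oxidation at the anode.
E°cell = E°(cathode) − E°(anode) = −2.370 − (+0.805) = −3.175 V.
The negative E°cell means the reaction is non-spontaneous in the direction written.

−3.175 V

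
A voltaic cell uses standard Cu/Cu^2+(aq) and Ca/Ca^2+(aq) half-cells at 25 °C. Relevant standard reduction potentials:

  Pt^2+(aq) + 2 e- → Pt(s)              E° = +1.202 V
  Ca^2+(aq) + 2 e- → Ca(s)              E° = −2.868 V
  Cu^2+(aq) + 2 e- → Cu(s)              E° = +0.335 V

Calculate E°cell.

+3.203 V

The Cu²⁺/Cu couple has the higher E°, so Cu ion is reduced (cathode) and Ca is oxidized (anode).
E°cell = E°(cathode) − E°(anode) = +0.335 − (−2.868) = +3.203 V.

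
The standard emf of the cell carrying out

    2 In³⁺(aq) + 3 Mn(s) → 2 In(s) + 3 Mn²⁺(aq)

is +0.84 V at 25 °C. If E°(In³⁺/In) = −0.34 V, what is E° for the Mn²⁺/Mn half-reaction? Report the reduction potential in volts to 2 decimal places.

−1.18 V

In the reaction as written the In³⁺/In couple is reduced (cathode) and Mn²⁺/Mn is oxidized (anode), so E°cell = E°(In³⁺/In) − E°(Mn²⁺/Mn).
E°(Mn²⁺/Mn) = E°(cathode) − E°cell = −0.34 − (+0.84) = −1.18 V.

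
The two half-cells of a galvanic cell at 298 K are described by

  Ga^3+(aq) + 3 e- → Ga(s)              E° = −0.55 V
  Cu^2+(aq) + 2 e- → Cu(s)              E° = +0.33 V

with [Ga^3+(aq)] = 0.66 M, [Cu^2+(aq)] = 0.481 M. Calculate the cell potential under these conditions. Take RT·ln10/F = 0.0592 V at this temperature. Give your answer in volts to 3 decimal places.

Since E°(Cu²⁺/Cu) > E°(Ga³⁺/Ga), Cu²⁺/Cu serves as the cathode.
The standard potential is +0.33 − (−0.55) = +0.88 V and the balanced reaction transfers n = 6 electrons.
The balanced reaction is 3 Cu^2+(aq) + 2 Ga(s) → 3 Cu(s) + 2 Ga^3+(aq), so Q = [Ga^3+(aq)]^2 / [Cu^2+(aq)]^3 = 3.91 and log Q = 0.593.
By the Nernst equation, E = +0.88 − (0.0592/6)·(0.593) = +0.874 V.

+0.874 V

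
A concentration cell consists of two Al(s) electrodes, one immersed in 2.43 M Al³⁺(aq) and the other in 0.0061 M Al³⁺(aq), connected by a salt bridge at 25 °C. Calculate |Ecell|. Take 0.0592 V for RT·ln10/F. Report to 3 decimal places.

For a concentration cell E°cell = 0, since both electrodes use the same couple.
The compartment with the higher Al³⁺(aq) concentration (2.43 M) acts as the cathode; ions are reduced there and produced at the dilute (0.0061 M) anode.
With n = 3, Ecell = −(0.0592/3)·log([dilute]/[conc]) = −(0.0592/3)·log(0.0061/2.43) = +0.051 V.

0.051 V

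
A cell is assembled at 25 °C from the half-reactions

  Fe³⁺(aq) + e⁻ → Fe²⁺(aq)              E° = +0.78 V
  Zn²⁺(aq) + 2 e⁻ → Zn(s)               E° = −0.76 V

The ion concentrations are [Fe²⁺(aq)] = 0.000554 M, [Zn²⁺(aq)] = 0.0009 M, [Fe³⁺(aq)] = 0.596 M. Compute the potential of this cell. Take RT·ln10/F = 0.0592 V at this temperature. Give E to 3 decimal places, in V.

The Fe³⁺/Fe²⁺ couple has the more positive E°, so it is the cathode; Zn²⁺/Zn is the anode.
E°cell = E°cat − E°an = +0.78 − (−0.76) = +1.54 V; n = 2.
The balanced reaction is 2 Fe³⁺(aq) + Zn(s) → 2 Fe²⁺(aq) + Zn²⁺(aq), so Q = ([Fe²⁺(aq)]^2·[Zn²⁺(aq)]) / [Fe³⁺(aq)]^2 = 7.78×10^−10 and log Q = −9.109.
Applying E = E° − (RT ln10/nF)·log Q gives +1.54 − (0.0592/2)(−9.109) = +1.810 V.

+1.810 V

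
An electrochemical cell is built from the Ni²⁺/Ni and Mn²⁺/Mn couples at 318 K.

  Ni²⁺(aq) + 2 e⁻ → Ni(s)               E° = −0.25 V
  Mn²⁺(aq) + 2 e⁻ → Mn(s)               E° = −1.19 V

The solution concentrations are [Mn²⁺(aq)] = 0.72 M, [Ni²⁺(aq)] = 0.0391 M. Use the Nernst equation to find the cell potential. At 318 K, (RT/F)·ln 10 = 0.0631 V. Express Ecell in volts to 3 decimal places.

+0.900 V

The Ni²⁺/Ni couple has the more positive E°, so it is the cathode; Mn²⁺/Mn is the anode.
E°cell = E°cat − E°an = −0.25 − (−1.19) = +0.94 V; n = 2.
Balancing gives Ni²⁺(aq) + Mn(s) → Ni(s) + Mn²⁺(aq); hence Q = [Mn²⁺(aq)] / [Ni²⁺(aq)] = 18.4 (log Q = 1.265).
E = E° − (0.0631/n)·log Q = +0.94 − (0.0631/2)(1.265) = +0.900 V.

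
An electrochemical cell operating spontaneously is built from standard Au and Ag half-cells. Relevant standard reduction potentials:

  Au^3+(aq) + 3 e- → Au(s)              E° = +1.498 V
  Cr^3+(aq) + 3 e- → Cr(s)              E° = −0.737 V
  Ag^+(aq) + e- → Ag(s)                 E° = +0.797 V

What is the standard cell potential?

The Au³⁺/Au couple has the higher E°, so Au ion is reduced (cathode) and Ag is oxidized (anode).
E°cell = E°(cathode) − E°(anode) = +1.498 − (+0.797) = +0.701 V.

+0.701 V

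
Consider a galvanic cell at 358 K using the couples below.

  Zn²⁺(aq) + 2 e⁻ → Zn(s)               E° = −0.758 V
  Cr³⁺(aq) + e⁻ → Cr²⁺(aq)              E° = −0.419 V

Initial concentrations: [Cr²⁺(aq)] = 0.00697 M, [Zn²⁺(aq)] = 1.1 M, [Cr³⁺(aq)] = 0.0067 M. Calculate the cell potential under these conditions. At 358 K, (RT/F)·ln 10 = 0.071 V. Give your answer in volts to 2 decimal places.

Cr³⁺/Cr²⁺ is reduced (cathode, E° = −0.419 V) and Zn²⁺/Zn is oxidized (anode).
E°cell = −0.419 − (−0.758) = +0.339 V, with n = 2 electrons transferred.
Balancing gives 2 Cr³⁺(aq) + Zn(s) → 2 Cr²⁺(aq) + Zn²⁺(aq); hence Q = ([Cr²⁺(aq)]^2·[Zn²⁺(aq)]) / [Cr³⁺(aq)]^2 = 1.19 (log Q = 0.076).
By the Nernst equation, E = +0.339 − (0.071/2)·(0.076) = +0.34 V.

+0.34 V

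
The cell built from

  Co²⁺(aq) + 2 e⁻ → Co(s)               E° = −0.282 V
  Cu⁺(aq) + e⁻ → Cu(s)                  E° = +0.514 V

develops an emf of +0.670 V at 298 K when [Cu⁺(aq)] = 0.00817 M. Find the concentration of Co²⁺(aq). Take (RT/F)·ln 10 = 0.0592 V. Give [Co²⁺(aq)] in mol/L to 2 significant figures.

1.2 M

The Cu⁺/Cu couple has the larger reduction potential, so it is the cathode: E°cell = +0.514 − (−0.282) = +0.796 V and n = 2.
Since E = E° − (0.0592/n)·log Q, log Q = n(E° − E)/0.0592 = 4.257.
Balancing electrons gives 2 Cu⁺(aq) + Co(s) → 2 Cu(s) + Co²⁺(aq); thus Q = [Co²⁺(aq)] / [Cu⁺(aq)]^2.
Isolating [Co²⁺(aq)] in Q = 10^{4.257} yields log [Co²⁺(aq)] = 0.081, i.e. 1.2 M.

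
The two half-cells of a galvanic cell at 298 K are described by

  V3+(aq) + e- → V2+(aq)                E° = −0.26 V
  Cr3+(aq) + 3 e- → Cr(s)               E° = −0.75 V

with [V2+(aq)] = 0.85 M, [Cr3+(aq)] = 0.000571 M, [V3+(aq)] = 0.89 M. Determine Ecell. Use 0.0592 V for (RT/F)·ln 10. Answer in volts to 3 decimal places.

+0.555 V

The V³⁺/V²⁺ couple has the more positive E°, so it is the cathode; Cr³⁺/Cr is the anode.
E°cell = E°cat − E°an = −0.26 − (−0.75) = +0.49 V; n = 3.
For the overall reaction 3 V3+(aq) + Cr(s) → 3 V2+(aq) + Cr3+(aq), Q = ([V2+(aq)]^3·[Cr3+(aq)]) / [V3+(aq)]^3 = 0.000497, giving log Q = −3.303.
E = E° − (0.0592/n)·log Q = +0.49 − (0.0592/3)(−3.303) = +0.555 V.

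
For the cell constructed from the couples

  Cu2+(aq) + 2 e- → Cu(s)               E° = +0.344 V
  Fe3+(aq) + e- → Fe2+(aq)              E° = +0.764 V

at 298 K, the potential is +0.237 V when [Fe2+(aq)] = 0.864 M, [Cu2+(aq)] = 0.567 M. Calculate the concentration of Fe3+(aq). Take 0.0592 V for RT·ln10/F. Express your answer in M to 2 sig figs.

0.00053 M

With Fe³⁺/Fe²⁺ at the cathode and Cu²⁺/Cu at the anode, E°cell = +0.764 − (+0.344) = +0.420 V (n = 2).
Rearranging E = E° − (0.0592/n)·log Q gives log Q = 2(+0.420 − (+0.237))/0.0592 = 6.182.
For 2 Fe3+(aq) + Cu(s) → 2 Fe2+(aq) + Cu2+(aq), the reaction quotient is Q = ([Fe2+(aq)]^2·[Cu2+(aq)]) / [Fe3+(aq)]^2.
Solving for the unknown gives log [Fe3+(aq)] = −3.278, so [Fe3+(aq)] ≈ 0.00053 M.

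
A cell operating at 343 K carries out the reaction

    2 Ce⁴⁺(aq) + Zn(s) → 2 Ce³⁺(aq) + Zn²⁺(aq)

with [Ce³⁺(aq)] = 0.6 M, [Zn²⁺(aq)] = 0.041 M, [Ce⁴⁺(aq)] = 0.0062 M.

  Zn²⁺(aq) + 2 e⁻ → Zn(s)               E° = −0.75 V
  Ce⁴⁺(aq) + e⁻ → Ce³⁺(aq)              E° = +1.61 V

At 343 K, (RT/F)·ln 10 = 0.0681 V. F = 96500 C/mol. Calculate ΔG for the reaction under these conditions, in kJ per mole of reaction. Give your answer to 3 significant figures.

−438 kJ/mol

E°cell = +1.61 − (−0.75) = +2.36 V; the balanced reaction transfers n = 2 electrons.
Here Q = ([Ce³⁺(aq)]^2·[Zn²⁺(aq)]) / [Ce⁴⁺(aq)]^2 = 384 (log Q = 2.584), giving E = +2.36 − (0.0681/2)·(2.584) = +2.2720 V.
Then ΔG = −nFE = −2 × 96500 × +2.2720 J/mol = −438 kJ/mol.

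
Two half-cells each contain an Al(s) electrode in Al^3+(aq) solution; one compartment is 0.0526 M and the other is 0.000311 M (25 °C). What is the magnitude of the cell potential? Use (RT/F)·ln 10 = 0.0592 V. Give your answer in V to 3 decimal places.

For a concentration cell E°cell = 0, since both electrodes use the same couple.
The compartment with the higher Al^3+(aq) concentration (0.0526 M) acts as the cathode; ions are reduced there and produced at the dilute (0.000311 M) anode.
With n = 3, Ecell = −(0.0592/3)·log([dilute]/[conc]) = −(0.0592/3)·log(0.000311/0.0526) = +0.044 V.

0.044 V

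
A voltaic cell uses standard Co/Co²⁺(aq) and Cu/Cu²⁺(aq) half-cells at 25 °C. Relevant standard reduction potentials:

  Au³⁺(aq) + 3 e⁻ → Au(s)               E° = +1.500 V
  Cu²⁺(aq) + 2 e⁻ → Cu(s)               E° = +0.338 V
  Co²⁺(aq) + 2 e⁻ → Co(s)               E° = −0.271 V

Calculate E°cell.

+0.609 V

The Cu²⁺/Cu couple has the higher E°, so Cu ion is reduced (cathode) and Co is oxidized (anode).
E°cell = E°(cathode) − E°(anode) = +0.338 − (−0.271) = +0.609 V.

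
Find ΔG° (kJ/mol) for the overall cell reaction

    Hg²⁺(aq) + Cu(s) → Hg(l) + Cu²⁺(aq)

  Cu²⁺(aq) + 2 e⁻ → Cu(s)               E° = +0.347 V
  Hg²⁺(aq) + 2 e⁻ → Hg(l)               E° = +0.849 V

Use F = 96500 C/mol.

−96.9 kJ/mol

In the reaction as written Hg²⁺(aq) is reduced, so the Hg²⁺/Hg couple is the cathode and Cu²⁺/Cu is the anode.
E°cell = +0.849 − (+0.347) = +0.502 V; balancing electrons gives n = 2.
ΔG° = −nFE°cell = −(2)(96500)(+0.502) J/mol = −96.9 kJ/mol.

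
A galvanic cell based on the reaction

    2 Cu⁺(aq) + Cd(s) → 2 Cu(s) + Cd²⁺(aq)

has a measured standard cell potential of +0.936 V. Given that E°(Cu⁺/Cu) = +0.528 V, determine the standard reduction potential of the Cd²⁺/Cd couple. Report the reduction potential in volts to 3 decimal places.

−0.408 V

In the reaction as written the Cu⁺/Cu couple is reduced (cathode) and Cd²⁺/Cd is oxidized (anode), so E°cell = E°(Cu⁺/Cu) − E°(Cd²⁺/Cd).
E°(Cd²⁺/Cd) = E°(cathode) − E°cell = +0.528 − (+0.936) = −0.408 V.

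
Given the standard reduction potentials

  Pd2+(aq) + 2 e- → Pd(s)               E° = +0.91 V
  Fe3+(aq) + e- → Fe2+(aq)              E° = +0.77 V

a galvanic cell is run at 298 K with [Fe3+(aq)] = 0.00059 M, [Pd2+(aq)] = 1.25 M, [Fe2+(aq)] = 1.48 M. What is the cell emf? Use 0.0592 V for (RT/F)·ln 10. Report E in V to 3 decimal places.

Since E°(Pd²⁺/Pd) > E°(Fe³⁺/Fe²⁺), Pd²⁺/Pd serves as the cathode.
E°cell = E°cat − E°an = +0.91 − (+0.77) = +0.14 V; n = 2.
The balanced reaction is Pd2+(aq) + 2 Fe2+(aq) → Pd(s) + 2 Fe3+(aq), so Q = [Fe3+(aq)]^2 / ([Pd2+(aq)]·[Fe2+(aq)]^2) = 1.27×10^−7 and log Q = −6.896.
E = E° − (0.0592/n)·log Q = +0.14 − (0.0592/2)(−6.896) = +0.344 V.

+0.344 V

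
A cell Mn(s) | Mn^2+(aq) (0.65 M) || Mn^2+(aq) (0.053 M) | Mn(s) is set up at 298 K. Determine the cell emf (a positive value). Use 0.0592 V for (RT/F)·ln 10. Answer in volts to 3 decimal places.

0.032 V

For a concentration cell E°cell = 0, since both electrodes use the same couple.
The compartment with the higher Mn^2+(aq) concentration (0.65 M) acts as the cathode; ions are reduced there and produced at the dilute (0.053 M) anode.
With n = 2, Ecell = −(0.0592/2)·log([dilute]/[conc]) = −(0.0592/2)·log(0.053/0.65) = +0.032 V.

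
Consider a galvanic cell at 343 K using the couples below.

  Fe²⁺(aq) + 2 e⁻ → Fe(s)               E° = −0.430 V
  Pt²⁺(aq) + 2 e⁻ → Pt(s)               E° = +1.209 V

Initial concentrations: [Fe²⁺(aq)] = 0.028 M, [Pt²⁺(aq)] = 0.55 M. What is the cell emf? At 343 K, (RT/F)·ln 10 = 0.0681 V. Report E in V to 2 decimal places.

+1.68 V

Since E°(Pt²⁺/Pt) > E°(Fe²⁺/Fe), Pt²⁺/Pt serves as the cathode.
The standard potential is +1.209 − (−0.430) = +1.639 V and the balanced reaction transfers n = 2 electrons.
Balancing gives Pt²⁺(aq) + Fe(s) → Pt(s) + Fe²⁺(aq); hence Q = [Fe²⁺(aq)] / [Pt²⁺(aq)] = 0.0509 (log Q = −1.293).
E = E° − (0.0681/n)·log Q = +1.639 − (0.0681/2)(−1.293) = +1.68 V.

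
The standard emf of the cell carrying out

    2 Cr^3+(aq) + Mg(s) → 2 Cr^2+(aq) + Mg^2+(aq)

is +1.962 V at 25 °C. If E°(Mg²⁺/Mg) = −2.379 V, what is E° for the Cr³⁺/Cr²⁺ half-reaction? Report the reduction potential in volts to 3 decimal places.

−0.417 V

In the reaction as written the Cr³⁺/Cr²⁺ couple is reduced (cathode) and Mg²⁺/Mg is oxidized (anode), so E°cell = E°(Cr³⁺/Cr²⁺) − E°(Mg²⁺/Mg).
E°(Cr³⁺/Cr²⁺) = E°cell + E°(anode) = +1.962 + (−2.379) = −0.417 V.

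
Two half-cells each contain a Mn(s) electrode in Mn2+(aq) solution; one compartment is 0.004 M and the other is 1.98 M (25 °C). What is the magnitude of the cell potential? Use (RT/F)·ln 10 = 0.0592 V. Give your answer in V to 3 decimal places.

0.080 V

For a concentration cell E°cell = 0, since both electrodes use the same couple.
The compartment with the higher Mn2+(aq) concentration (1.98 M) acts as the cathode; ions are reduced there and produced at the dilute (0.004 M) anode.
With n = 2, Ecell = −(0.0592/2)·log([dilute]/[conc]) = −(0.0592/2)·log(0.004/1.98) = +0.080 V.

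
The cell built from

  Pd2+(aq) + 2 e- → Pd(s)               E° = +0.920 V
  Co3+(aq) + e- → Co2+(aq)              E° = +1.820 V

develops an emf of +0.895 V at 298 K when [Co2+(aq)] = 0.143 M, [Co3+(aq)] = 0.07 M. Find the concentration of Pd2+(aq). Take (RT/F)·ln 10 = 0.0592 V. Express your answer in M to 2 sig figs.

0.35 M

The Co³⁺/Co²⁺ couple has the larger reduction potential, so it is the cathode: E°cell = +1.820 − (+0.920) = +0.900 V and n = 2.
Since E = E° − (0.0592/n)·log Q, log Q = n(E° − E)/0.0592 = 0.169.
For 2 Co3+(aq) + Pd(s) → 2 Co2+(aq) + Pd2+(aq), the reaction quotient is Q = ([Co2+(aq)]^2·[Pd2+(aq)]) / [Co3+(aq)]^2.
Substituting the known concentrations and solving, log [Pd2+(aq)] = −0.451 and [Pd2+(aq)] = 0.35 M.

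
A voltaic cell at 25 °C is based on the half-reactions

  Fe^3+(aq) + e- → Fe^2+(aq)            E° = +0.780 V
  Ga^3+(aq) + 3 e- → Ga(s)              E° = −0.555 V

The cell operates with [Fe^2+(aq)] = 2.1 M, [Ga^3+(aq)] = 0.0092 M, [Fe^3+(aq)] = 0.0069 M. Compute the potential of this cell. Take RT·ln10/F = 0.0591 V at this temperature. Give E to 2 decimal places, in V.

+1.23 V

The Fe³⁺/Fe²⁺ couple has the more positive E°, so it is the cathode; Ga³⁺/Ga is the anode.
The standard potential is +0.780 − (−0.555) = +1.335 V and the balanced reaction transfers n = 3 electrons.
For the overall reaction 3 Fe^3+(aq) + Ga(s) → 3 Fe^2+(aq) + Ga^3+(aq), Q = ([Fe^2+(aq)]^3·[Ga^3+(aq)]) / [Fe^3+(aq)]^3 = 2.59×10^5, giving log Q = 5.414.
E = E° − (0.0591/n)·log Q = +1.335 − (0.0591/3)(5.414) = +1.23 V.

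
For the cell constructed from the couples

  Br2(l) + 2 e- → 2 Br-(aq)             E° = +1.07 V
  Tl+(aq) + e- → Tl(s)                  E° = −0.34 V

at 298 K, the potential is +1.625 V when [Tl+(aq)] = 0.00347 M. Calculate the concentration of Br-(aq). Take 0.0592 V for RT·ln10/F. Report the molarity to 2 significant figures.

0.067 M

Br₂/Br⁻ is the cathode (higher E°); E°cell = +1.07 − (−0.34) = +1.41 V with n = 2.
Rearranging E = E° − (0.0592/n)·log Q gives log Q = 2(+1.41 − (+1.625))/0.0592 = −7.264.
Balancing electrons gives Br2(l) + 2 Tl(s) → 2 Br-(aq) + 2 Tl+(aq); thus Q = [Br-(aq)]^2·[Tl+(aq)]^2.
Isolating [Br-(aq)] in Q = 10^{−7.264} yields log [Br-(aq)] = −1.172, i.e. 0.067 M.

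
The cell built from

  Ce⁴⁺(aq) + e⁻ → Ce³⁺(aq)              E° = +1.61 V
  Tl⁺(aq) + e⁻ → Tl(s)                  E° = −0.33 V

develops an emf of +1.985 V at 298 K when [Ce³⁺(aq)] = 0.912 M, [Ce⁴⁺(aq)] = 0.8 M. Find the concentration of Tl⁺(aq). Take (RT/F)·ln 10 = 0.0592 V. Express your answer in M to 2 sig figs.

0.15 M

The Ce⁴⁺/Ce³⁺ couple has the larger reduction potential, so it is the cathode: E°cell = +1.61 − (−0.33) = +1.94 V and n = 1.
Since E = E° − (0.0592/n)·log Q, log Q = n(E° − E)/0.0592 = −0.760.
For Ce⁴⁺(aq) + Tl(s) → Ce³⁺(aq) + Tl⁺(aq), the reaction quotient is Q = ([Ce³⁺(aq)]·[Tl⁺(aq)]) / [Ce⁴⁺(aq)].
Substituting the known concentrations and solving, log [Tl⁺(aq)] = −0.817 and [Tl⁺(aq)] = 0.15 M.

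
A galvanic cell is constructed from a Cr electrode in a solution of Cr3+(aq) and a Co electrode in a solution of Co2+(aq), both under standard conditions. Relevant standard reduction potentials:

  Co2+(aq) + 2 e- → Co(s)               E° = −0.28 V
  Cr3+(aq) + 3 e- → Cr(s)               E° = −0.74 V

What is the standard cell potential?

+0.46 V

The Co²⁺/Co couple has the higher E°, so Co ion is reduced (cathode) and Cr is oxidized (anode).
E°cell = E°(cathode) − E°(anode) = −0.28 − (−0.74) = +0.46 V.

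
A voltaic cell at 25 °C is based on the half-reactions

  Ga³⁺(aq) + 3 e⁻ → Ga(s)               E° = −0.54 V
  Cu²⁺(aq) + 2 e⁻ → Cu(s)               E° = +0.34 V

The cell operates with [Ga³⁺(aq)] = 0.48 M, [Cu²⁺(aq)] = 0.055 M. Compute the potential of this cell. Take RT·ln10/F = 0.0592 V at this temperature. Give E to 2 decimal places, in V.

Cu²⁺/Cu is reduced (cathode, E° = +0.34 V) and Ga³⁺/Ga is oxidized (anode).
E°cell = E°cat − E°an = +0.34 − (−0.54) = +0.88 V; n = 6.
The balanced reaction is 3 Cu²⁺(aq) + 2 Ga(s) → 3 Cu(s) + 2 Ga³⁺(aq), so Q = [Ga³⁺(aq)]^2 / [Cu²⁺(aq)]^3 = 1.38×10^3 and log Q = 3.141.
E = E° − (0.0592/n)·log Q = +0.88 − (0.0592/6)(3.141) = +0.85 V.

+0.85 V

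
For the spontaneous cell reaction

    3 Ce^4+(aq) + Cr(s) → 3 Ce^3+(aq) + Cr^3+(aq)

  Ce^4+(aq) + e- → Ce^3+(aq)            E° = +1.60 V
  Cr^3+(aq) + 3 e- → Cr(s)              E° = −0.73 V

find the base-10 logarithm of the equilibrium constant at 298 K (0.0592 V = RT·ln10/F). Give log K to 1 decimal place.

log K = 118.1

The Ce⁴⁺/Ce³⁺ couple is reduced (cathode); E°cell = +1.60 − (−0.73) = +2.33 V with n = 3.
At equilibrium E = 0, so log K = nE°cell / 0.0592 = (3)(+2.33) / 0.0592 = 118.1.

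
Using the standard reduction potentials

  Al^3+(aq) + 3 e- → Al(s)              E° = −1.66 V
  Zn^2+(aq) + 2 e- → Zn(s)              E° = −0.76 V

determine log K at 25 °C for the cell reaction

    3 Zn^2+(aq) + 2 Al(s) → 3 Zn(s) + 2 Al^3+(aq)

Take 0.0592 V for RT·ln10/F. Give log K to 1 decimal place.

log K = 91.2

The Zn²⁺/Zn couple is reduced (cathode); E°cell = −0.76 − (−1.66) = +0.90 V with n = 6.
At equilibrium E = 0, so log K = nE°cell / 0.0592 = (6)(+0.90) / 0.0592 = 91.2.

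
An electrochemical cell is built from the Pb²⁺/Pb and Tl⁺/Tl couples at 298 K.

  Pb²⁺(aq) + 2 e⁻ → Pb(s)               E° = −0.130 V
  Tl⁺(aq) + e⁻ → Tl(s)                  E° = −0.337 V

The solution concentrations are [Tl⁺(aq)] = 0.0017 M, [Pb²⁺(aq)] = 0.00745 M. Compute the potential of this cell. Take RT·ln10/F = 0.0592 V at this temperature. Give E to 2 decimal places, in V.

Pb²⁺/Pb is reduced (cathode, E° = −0.130 V) and Tl⁺/Tl is oxidized (anode).
E°cell = −0.130 − (−0.337) = +0.207 V, with n = 2 electrons transferred.
For the overall reaction Pb²⁺(aq) + 2 Tl(s) → Pb(s) + 2 Tl⁺(aq), Q = [Tl⁺(aq)]^2 / [Pb²⁺(aq)] = 0.000388, giving log Q = −3.411.
E = E° − (0.0592/n)·log Q = +0.207 − (0.0592/2)(−3.411) = +0.31 V.

+0.31 V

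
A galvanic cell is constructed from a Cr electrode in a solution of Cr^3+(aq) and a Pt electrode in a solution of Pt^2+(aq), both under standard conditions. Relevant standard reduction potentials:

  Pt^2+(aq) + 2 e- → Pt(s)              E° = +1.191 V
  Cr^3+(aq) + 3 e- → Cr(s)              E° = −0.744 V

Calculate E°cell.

+1.935 V

Of the two couples in this cell, the one with the more positive reduction potential is reduced at the cathode: here that is Pt²⁺/Pt (+1.191 V); Cr³⁺/Cr (−0.744 V) is the anode.
E°cell = E°(cathode) − E°(anode) = +1.191 − (−0.744) = +1.935 V.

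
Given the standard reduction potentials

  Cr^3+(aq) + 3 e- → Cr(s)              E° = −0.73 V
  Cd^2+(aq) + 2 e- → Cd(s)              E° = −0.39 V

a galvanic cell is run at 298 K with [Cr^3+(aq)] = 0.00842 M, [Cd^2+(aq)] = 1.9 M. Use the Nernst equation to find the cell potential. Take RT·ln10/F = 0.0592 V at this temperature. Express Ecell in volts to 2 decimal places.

The Cd²⁺/Cd couple has the more positive E°, so it is the cathode; Cr³⁺/Cr is the anode.
E°cell = −0.39 − (−0.73) = +0.34 V, with n = 6 electrons transferred.
For the overall reaction 3 Cd^2+(aq) + 2 Cr(s) → 3 Cd(s) + 2 Cr^3+(aq), Q = [Cr^3+(aq)]^2 / [Cd^2+(aq)]^3 = 1.03×10^−5, giving log Q = −4.986.
Applying E = E° − (RT ln10/nF)·log Q gives +0.34 − (0.0592/6)(−4.986) = +0.39 V.

+0.39 V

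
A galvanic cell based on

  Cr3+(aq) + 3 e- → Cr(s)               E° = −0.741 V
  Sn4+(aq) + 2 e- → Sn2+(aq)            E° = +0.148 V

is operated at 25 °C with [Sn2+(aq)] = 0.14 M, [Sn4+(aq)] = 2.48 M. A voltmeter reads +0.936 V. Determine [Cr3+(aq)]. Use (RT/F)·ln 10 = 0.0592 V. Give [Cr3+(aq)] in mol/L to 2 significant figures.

Sn⁴⁺/Sn²⁺ is the cathode (higher E°); E°cell = +0.148 − (−0.741) = +0.889 V with n = 6.
From the Nernst equation, log Q = n(E° − E)/0.0592 = 6·(+0.889 − (+0.936))/0.0592 = −4.764.
The balanced reaction is 3 Sn4+(aq) + 2 Cr(s) → 3 Sn2+(aq) + 2 Cr3+(aq), so Q = ([Sn2+(aq)]^3·[Cr3+(aq)]^2) / [Sn4+(aq)]^3.
Substituting the known concentrations and solving, log [Cr3+(aq)] = −0.510 and [Cr3+(aq)] = 0.31 M.

0.31 M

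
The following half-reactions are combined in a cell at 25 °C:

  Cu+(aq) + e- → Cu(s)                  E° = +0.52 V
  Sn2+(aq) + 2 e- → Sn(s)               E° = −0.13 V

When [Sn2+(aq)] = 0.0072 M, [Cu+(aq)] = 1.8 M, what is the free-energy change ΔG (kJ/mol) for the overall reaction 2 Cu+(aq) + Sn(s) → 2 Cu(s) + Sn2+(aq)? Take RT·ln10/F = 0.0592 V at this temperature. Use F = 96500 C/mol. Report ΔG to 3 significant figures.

−141 kJ/mol

E°cell = +0.52 − (−0.13) = +0.65 V; the balanced reaction transfers n = 2 electrons.
The reaction quotient is [Sn2+(aq)] / [Cu+(aq)]^2 = 0.00222; by Nernst, E = +0.65 − (0.0592/2)(−2.653) = +0.7285 V.
Then ΔG = −nFE = −2 × 96500 × +0.7285 J/mol = −141 kJ/mol.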